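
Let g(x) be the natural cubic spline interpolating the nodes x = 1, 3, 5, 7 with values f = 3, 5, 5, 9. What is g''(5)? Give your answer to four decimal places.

With M_i denoting the second derivative at x_i, h_i = 2, 2, 2, and Δ_i = (y_(i+1) − y_i)/h_i = 1, 0, 2:
  2·M_0 + 8·M_1 + 2·M_2 = 6(Δ_1 - Δ_0) = -6
  2·M_1 + 8·M_2 + 2·M_3 = 6(Δ_2 - Δ_1) = 12
Natural end conditions: M_0 = M_3 = 0.
Solving the tridiagonal system: M_0 = 0, M_1 = -6/5, M_2 = 9/5, M_3 = 0.

1.8000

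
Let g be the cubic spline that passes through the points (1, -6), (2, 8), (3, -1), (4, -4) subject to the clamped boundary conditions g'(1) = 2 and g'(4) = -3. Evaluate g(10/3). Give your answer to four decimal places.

Let M_i = g''(x_i). Step sizes h_i = 1, 1, 1; slopes of the chords Δ_i = (y_(i+1) - y_i)/h_i = 14, -9, -3.
  1·M_0 + 4·M_1 + 1·M_2 = 6(Δ_1 - Δ_0) = -138
  1·M_1 + 4·M_2 + 1·M_3 = 6(Δ_2 - Δ_1) = 36
Clamped end conditions give two more equations: 2h_0·M_0 + h_0·M_1 = 6(Δ_0 - g'(1)) = 72 and h_2·M_2 + 2h_2·M_3 = 6(g'(4) - Δ_2) = 0.
Solving the tridiagonal system: M_0 = 194/3, M_1 = -172/3, M_2 = 80/3, M_3 = -40/3.
On [3, 4], g(t) = -1 - 29/3·(t - 3) + 40/3·(t - 3)² - 20/3·(t - 3)³.
With (t - 3) = 1/3: g(10/3) = -242/81.

-2.9877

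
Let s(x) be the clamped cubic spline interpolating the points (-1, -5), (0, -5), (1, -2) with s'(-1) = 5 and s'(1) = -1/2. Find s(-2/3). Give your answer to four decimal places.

-4.3426

Put σ_i = s'' at the i-th knot. Here h = (1, 1) and Δ = (0, 3), so the interior equations h_(i-1)·σ_(i-1) + 2(h_(i-1)+h_i)·σ_i + h_i·σ_(i+1) = 6(Δ_i − Δ_(i-1)) read
  1·σ_0 + 4·σ_1 + 1·σ_2 = 6(Δ_1 - Δ_0) = 18
Clamped end conditions give two more equations: 2h_0·σ_0 + h_0·σ_1 = 6(Δ_0 - s'(-1)) = -30 and h_1·σ_1 + 2h_1·σ_2 = 6(s'(1) - Δ_1) = -21.
Solving: σ_0 = -89/4, σ_1 = 29/2, σ_2 = -71/4.
On [-1, 0], s(x) = -5 + 5·(x + 1) - 89/8·(x + 1)² + 49/8·(x + 1)³.
With (x + 1) = 1/3: s(-2/3) = -469/108.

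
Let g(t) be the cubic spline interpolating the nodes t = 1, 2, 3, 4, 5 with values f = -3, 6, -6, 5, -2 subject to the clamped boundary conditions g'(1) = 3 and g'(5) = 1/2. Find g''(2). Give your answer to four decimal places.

Let m_i = g''(x_i). Step sizes h_i = 1, 1, 1, 1; slopes of the chords Δ_i = (y_(i+1) - y_i)/h_i = 9, -12, 11, -7.
  1·m_0 + 4·m_1 + 1·m_2 = 6(Δ_1 - Δ_0) = -126
  1·m_1 + 4·m_2 + 1·m_3 = 6(Δ_2 - Δ_1) = 138
  1·m_2 + 4·m_3 + 1·m_4 = 6(Δ_3 - Δ_2) = -108
Clamped end conditions give two more equations: 2h_0·m_0 + h_0·m_1 = 6(Δ_0 - g'(1)) = 36 and h_3·m_3 + 2h_3·m_4 = 6(g'(5) - Δ_3) = 45.
Forward elimination and back-substitution give m_0 = 2665/56, m_1 = -1657/28, m_2 = 505/8, m_3 = -1549/28, m_4 = 2809/56.

-59.1786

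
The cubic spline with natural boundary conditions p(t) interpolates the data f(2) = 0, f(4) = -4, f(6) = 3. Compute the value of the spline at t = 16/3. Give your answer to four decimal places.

-0.1481

Write σ_i for p''(x_i). With h_i = 2, 2 and divided differences Δ_i = -2, 7/2, the continuity of p' gives the tridiagonal system
  2·σ_0 + 8·σ_1 + 2·σ_2 = 6(Δ_1 - Δ_0) = 33
Natural end conditions: σ_0 = σ_2 = 0.
Solving the tridiagonal system: σ_0 = 0, σ_1 = 33/8, σ_2 = 0.
On [4, 6], p(t) = -4 + 3/4·(t - 4) + 33/16·(t - 4)² - 11/32·(t - 4)³.
With (t - 4) = 4/3: p(16/3) = -4/27.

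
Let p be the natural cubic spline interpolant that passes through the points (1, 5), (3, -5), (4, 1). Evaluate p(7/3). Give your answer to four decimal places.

Write m_i for p''(x_i). With h_i = 2, 1 and divided differences Δ_i = -5, 6, the continuity of p' gives the tridiagonal system
  2·m_0 + 6·m_1 + 1·m_2 = 6(Δ_1 - Δ_0) = 66
Natural end conditions: m_0 = m_2 = 0.
Forward elimination and back-substitution give m_0 = 0, m_1 = 11, m_2 = 0.
On [1, 3], p(x) = 5 - 26/3·(x - 1) + 0·(x - 1)² + 11/12·(x - 1)³.
With (x - 1) = 4/3: p(7/3) = -355/81.

-4.3827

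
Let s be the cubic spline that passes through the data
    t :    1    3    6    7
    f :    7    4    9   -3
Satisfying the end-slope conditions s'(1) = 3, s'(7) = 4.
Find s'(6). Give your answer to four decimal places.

-14.5833

With M_i denoting the second derivative at x_i, h_i = 2, 3, 1, and Δ_i = (y_(i+1) − y_i)/h_i = -3/2, 5/3, -12:
  2·M_0 + 10·M_1 + 3·M_2 = 6(Δ_1 - Δ_0) = 19
  3·M_1 + 8·M_2 + 1·M_3 = 6(Δ_2 - Δ_1) = -82
Clamped end conditions give two more equations: 2h_0·M_0 + h_0·M_1 = 6(Δ_0 - s'(1)) = -27 and h_2·M_2 + 2h_2·M_3 = 6(s'(7) - Δ_2) = 96.
Hence M_0 = -73/6, M_1 = 65/6, M_2 = -65/3, M_3 = 353/6.
On [6, 7], s'(t) = b_2 + 2c_2·(t - 6) + 3d_2·(t - 6)² with b_2 = Δ_2 - h_2(2M_2 + M_3)/6 = -175/12, c_2 = M_2/2 = -65/6, d_2 = (M_3 - M_2)/(6h_2) = 161/12. So s'(6) = -175/12.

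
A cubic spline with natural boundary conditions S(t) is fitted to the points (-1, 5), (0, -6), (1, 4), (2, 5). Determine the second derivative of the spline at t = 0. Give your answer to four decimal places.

Let m_i = S''(x_i). Step sizes h_i = 1, 1, 1; slopes of the chords Δ_i = (y_(i+1) - y_i)/h_i = -11, 10, 1.
  1·m_0 + 4·m_1 + 1·m_2 = 6(Δ_1 - Δ_0) = 126
  1·m_1 + 4·m_2 + 1·m_3 = 6(Δ_2 - Δ_1) = -54
Natural end conditions: m_0 = m_3 = 0.
Solving the tridiagonal system: m_0 = 0, m_1 = 186/5, m_2 = -114/5, m_3 = 0.

37.2000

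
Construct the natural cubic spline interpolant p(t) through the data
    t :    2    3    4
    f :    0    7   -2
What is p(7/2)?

4

Put M_i = p'' at the i-th knot. Here h = (1, 1) and Δ = (7, -9), so the interior equations h_(i-1)·M_(i-1) + 2(h_(i-1)+h_i)·M_i + h_i·M_(i+1) = 6(Δ_i − Δ_(i-1)) read
  1·M_0 + 4·M_1 + 1·M_2 = 6(Δ_1 - Δ_0) = -96
Natural end conditions: M_0 = M_2 = 0.
Solving the tridiagonal system: M_0 = 0, M_1 = -24, M_2 = 0.
On [3, 4], p(t) = 7 - 1·(t - 3) - 12·(t - 3)² + 4·(t - 3)³.
With (t - 3) = 1/2: p(7/2) = 4.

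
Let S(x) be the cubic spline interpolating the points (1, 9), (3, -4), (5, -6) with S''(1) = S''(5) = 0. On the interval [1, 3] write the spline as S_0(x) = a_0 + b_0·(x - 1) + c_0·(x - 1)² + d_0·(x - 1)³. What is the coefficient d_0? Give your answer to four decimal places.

0.3438

Put M_i = S'' at the i-th knot. Here h = (2, 2) and Δ = (-13/2, -1), so the interior equations h_(i-1)·M_(i-1) + 2(h_(i-1)+h_i)·M_i + h_i·M_(i+1) = 6(Δ_i − Δ_(i-1)) read
  2·M_0 + 8·M_1 + 2·M_2 = 6(Δ_1 - Δ_0) = 33
Natural end conditions: M_0 = M_2 = 0.
Forward elimination and back-substitution give M_0 = 0, M_1 = 33/8, M_2 = 0.
On [1, 3], with S_0(x) = a_0 + b_0·(x - 1) + c_0·(x - 1)² + d_0·(x - 1)³: c_0 = M_0/2 = 0, d_0 = (M_1 - M_0)/(6h_0) = 11/32, b_0 = Δ_0 - h_0(2M_0 + M_1)/6 = -63/8.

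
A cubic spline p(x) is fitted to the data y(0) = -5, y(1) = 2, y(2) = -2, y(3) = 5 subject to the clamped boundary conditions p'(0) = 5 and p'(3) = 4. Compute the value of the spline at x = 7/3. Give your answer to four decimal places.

Put σ_i = p'' at the i-th knot. Here h = (1, 1, 1) and Δ = (7, -4, 7), so the interior equations h_(i-1)·σ_(i-1) + 2(h_(i-1)+h_i)·σ_i + h_i·σ_(i+1) = 6(Δ_i − Δ_(i-1)) read
  1·σ_0 + 4·σ_1 + 1·σ_2 = 6(Δ_1 - Δ_0) = -66
  1·σ_1 + 4·σ_2 + 1·σ_3 = 6(Δ_2 - Δ_1) = 66
Clamped end conditions give two more equations: 2h_0·σ_0 + h_0·σ_1 = 6(Δ_0 - p'(0)) = 12 and h_2·σ_2 + 2h_2·σ_3 = 6(p'(3) - Δ_2) = -18.
Hence σ_0 = 308/15, σ_1 = -436/15, σ_2 = 446/15, σ_3 = -358/15.
On [2, 3], p(x) = -2 + 16/15·(x - 2) + 223/15·(x - 2)² - 134/15·(x - 2)³.
With (x - 2) = 1/3: p(7/3) = -131/405.

-0.3235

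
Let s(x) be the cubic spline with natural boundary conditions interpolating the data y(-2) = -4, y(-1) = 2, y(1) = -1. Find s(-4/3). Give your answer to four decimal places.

Write M_i for s''(x_i). With h_i = 1, 2 and divided differences Δ_i = 6, -3/2, the continuity of s' gives the tridiagonal system
  1·M_0 + 6·M_1 + 2·M_2 = 6(Δ_1 - Δ_0) = -45
Natural end conditions: M_0 = M_2 = 0.
Hence M_0 = 0, M_1 = -15/2, M_2 = 0.
On [-2, -1], s(x) = -4 + 29/4·(x + 2) + 0·(x + 2)² - 5/4·(x + 2)³.
With (x + 2) = 2/3: s(-4/3) = 25/54.

0.4630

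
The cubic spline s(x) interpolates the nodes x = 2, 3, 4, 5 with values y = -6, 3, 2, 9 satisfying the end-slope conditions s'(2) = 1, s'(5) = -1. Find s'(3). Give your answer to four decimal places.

With m_i denoting the second derivative at x_i, h_i = 1, 1, 1, and Δ_i = (y_(i+1) − y_i)/h_i = 9, -1, 7:
  1·m_0 + 4·m_1 + 1·m_2 = 6(Δ_1 - Δ_0) = -60
  1·m_1 + 4·m_2 + 1·m_3 = 6(Δ_2 - Δ_1) = 48
Clamped end conditions give two more equations: 2h_0·m_0 + h_0·m_1 = 6(Δ_0 - s'(2)) = 48 and h_2·m_2 + 2h_2·m_3 = 6(s'(5) - Δ_2) = -48.
Solving the tridiagonal system: m_0 = 604/15, m_1 = -488/15, m_2 = 448/15, m_3 = -584/15.
On [3, 4], s'(x) = b_1 + 2c_1·(x - 3) + 3d_1·(x - 3)² with b_1 = Δ_1 - h_1(2m_1 + m_2)/6 = 73/15, c_1 = m_1/2 = -244/15, d_1 = (m_2 - m_1)/(6h_1) = 52/5. So s'(3) = 73/15.

4.8667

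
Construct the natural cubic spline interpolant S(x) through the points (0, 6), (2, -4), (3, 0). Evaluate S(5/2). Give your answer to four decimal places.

-2.5625

With M_i denoting the second derivative at x_i, h_i = 2, 1, and Δ_i = (y_(i+1) − y_i)/h_i = -5, 4:
  2·M_0 + 6·M_1 + 1·M_2 = 6(Δ_1 - Δ_0) = 54
Natural end conditions: M_0 = M_2 = 0.
Forward elimination and back-substitution give M_0 = 0, M_1 = 9, M_2 = 0.
On [2, 3], S(x) = -4 + 1·(x - 2) + 9/2·(x - 2)² - 3/2·(x - 2)³.
With (x - 2) = 1/2: S(5/2) = -41/16.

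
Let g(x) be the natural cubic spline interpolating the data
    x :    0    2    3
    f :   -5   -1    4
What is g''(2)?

With M_i denoting the second derivative at x_i, h_i = 2, 1, and Δ_i = (y_(i+1) − y_i)/h_i = 2, 5:
  2·M_0 + 6·M_1 + 1·M_2 = 6(Δ_1 - Δ_0) = 18
Natural end conditions: M_0 = M_2 = 0.
Solving the tridiagonal system: M_0 = 0, M_1 = 3, M_2 = 0.

3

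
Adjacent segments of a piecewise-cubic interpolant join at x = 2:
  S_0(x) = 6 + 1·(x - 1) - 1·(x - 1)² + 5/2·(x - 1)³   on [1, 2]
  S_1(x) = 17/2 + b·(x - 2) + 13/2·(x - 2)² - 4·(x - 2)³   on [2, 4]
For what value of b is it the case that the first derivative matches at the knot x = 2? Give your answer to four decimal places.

S_0'(x) = 1 - 2·(x - 1) + 15/2·(x - 1)², so S_0'(2) = 13/2. On the right, S_1'(2) = b, so b = 13/2.

6.5000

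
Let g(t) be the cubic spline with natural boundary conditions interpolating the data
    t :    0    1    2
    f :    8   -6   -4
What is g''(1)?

24

Let M_i = g''(x_i). Step sizes h_i = 1, 1; slopes of the chords Δ_i = (y_(i+1) - y_i)/h_i = -14, 2.
  1·M_0 + 4·M_1 + 1·M_2 = 6(Δ_1 - Δ_0) = 96
Natural end conditions: M_0 = M_2 = 0.
Forward elimination and back-substitution give M_0 = 0, M_1 = 24, M_2 = 0.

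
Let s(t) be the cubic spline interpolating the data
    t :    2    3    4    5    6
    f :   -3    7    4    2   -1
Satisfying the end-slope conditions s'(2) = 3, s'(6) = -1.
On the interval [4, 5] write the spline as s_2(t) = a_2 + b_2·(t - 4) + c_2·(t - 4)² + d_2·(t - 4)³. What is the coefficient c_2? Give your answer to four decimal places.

5.5000

Put M_i = s'' at the i-th knot. Here h = (1, 1, 1, 1) and Δ = (10, -3, -2, -3), so the interior equations h_(i-1)·M_(i-1) + 2(h_(i-1)+h_i)·M_i + h_i·M_(i+1) = 6(Δ_i − Δ_(i-1)) read
  1·M_0 + 4·M_1 + 1·M_2 = 6(Δ_1 - Δ_0) = -78
  1·M_1 + 4·M_2 + 1·M_3 = 6(Δ_2 - Δ_1) = 6
  1·M_2 + 4·M_3 + 1·M_4 = 6(Δ_3 - Δ_2) = -6
Clamped end conditions give two more equations: 2h_0·M_0 + h_0·M_1 = 6(Δ_0 - s'(2)) = 42 and h_3·M_3 + 2h_3·M_4 = 6(s'(6) - Δ_3) = 12.
Hence M_0 = 257/7, M_1 = -220/7, M_2 = 11, M_3 = -46/7, M_4 = 65/7.
On [4, 5], with s_2(t) = a_2 + b_2·(t - 4) + c_2·(t - 4)² + d_2·(t - 4)³: c_2 = M_2/2 = 11/2, d_2 = (M_3 - M_2)/(6h_2) = -41/14, b_2 = Δ_2 - h_2(2M_2 + M_3)/6 = -32/7.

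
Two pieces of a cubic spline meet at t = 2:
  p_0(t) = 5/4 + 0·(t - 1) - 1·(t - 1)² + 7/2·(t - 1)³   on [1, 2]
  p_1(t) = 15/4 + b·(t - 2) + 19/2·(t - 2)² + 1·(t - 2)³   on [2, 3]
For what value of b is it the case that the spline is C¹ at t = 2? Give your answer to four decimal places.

8.5000

p_0'(t) = 0 - 2·(t - 1) + 21/2·(t - 1)², so p_0'(2) = 17/2. On the right, p_1'(2) = b, so b = 17/2.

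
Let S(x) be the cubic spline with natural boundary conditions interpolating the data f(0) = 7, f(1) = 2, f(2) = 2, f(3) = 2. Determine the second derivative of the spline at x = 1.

8

With σ_i denoting the second derivative at x_i, h_i = 1, 1, 1, and Δ_i = (y_(i+1) − y_i)/h_i = -5, 0, 0:
  1·σ_0 + 4·σ_1 + 1·σ_2 = 6(Δ_1 - Δ_0) = 30
  1·σ_1 + 4·σ_2 + 1·σ_3 = 6(Δ_2 - Δ_1) = 0
Natural end conditions: σ_0 = σ_3 = 0.
Forward elimination and back-substitution give σ_0 = 0, σ_1 = 8, σ_2 = -2, σ_3 = 0.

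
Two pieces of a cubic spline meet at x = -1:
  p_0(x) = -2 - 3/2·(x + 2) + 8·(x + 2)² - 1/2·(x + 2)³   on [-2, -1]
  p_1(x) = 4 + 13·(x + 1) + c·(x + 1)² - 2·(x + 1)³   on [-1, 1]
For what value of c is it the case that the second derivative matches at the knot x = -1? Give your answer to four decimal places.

6.5000

p_0''(x) = 16 - 3·(x + 2), so p_0''(-1) = 13. On the right, p_1''(-1) = 2c, so c = 13/2.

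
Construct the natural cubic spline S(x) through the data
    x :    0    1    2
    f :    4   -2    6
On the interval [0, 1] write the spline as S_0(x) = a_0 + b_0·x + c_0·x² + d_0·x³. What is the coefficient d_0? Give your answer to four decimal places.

3.5000

Put σ_i = S'' at the i-th knot. Here h = (1, 1) and Δ = (-6, 8), so the interior equations h_(i-1)·σ_(i-1) + 2(h_(i-1)+h_i)·σ_i + h_i·σ_(i+1) = 6(Δ_i − Δ_(i-1)) read
  1·σ_0 + 4·σ_1 + 1·σ_2 = 6(Δ_1 - Δ_0) = 84
Natural end conditions: σ_0 = σ_2 = 0.
Solving the tridiagonal system: σ_0 = 0, σ_1 = 21, σ_2 = 0.
On [0, 1], with S_0(x) = a_0 + b_0·x + c_0·x² + d_0·x³: c_0 = σ_0/2 = 0, d_0 = (σ_1 - σ_0)/(6h_0) = 7/2, b_0 = Δ_0 - h_0(2σ_0 + σ_1)/6 = -19/2.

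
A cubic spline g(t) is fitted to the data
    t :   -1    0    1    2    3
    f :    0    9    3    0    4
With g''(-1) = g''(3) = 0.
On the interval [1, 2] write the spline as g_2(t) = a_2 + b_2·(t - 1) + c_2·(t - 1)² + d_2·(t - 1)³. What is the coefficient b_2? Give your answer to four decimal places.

-7.2500

Write σ_i for g''(x_i). With h_i = 1, 1, 1, 1 and divided differences Δ_i = 9, -6, -3, 4, the continuity of g' gives the tridiagonal system
  1·σ_0 + 4·σ_1 + 1·σ_2 = 6(Δ_1 - Δ_0) = -90
  1·σ_1 + 4·σ_2 + 1·σ_3 = 6(Δ_2 - Δ_1) = 18
  1·σ_2 + 4·σ_3 + 1·σ_4 = 6(Δ_3 - Δ_2) = 42
Natural end conditions: σ_0 = σ_4 = 0.
Hence σ_0 = 0, σ_1 = -345/14, σ_2 = 60/7, σ_3 = 117/14, σ_4 = 0.
On [1, 2], with g_2(t) = a_2 + b_2·(t - 1) + c_2·(t - 1)² + d_2·(t - 1)³: c_2 = σ_2/2 = 30/7, d_2 = (σ_3 - σ_2)/(6h_2) = -1/28, b_2 = Δ_2 - h_2(2σ_2 + σ_3)/6 = -29/4.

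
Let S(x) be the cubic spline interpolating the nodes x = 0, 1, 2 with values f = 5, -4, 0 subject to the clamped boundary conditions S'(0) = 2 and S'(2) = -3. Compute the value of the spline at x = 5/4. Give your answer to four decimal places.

Put M_i = S'' at the i-th knot. Here h = (1, 1) and Δ = (-9, 4), so the interior equations h_(i-1)·M_(i-1) + 2(h_(i-1)+h_i)·M_i + h_i·M_(i+1) = 6(Δ_i − Δ_(i-1)) read
  1·M_0 + 4·M_1 + 1·M_2 = 6(Δ_1 - Δ_0) = 78
Clamped end conditions give two more equations: 2h_0·M_0 + h_0·M_1 = 6(Δ_0 - S'(0)) = -66 and h_1·M_1 + 2h_1·M_2 = 6(S'(2) - Δ_1) = -42.
Solving the tridiagonal system: M_0 = -55, M_1 = 44, M_2 = -43.
On [1, 2], S(x) = -4 - 7/2·(x - 1) + 22·(x - 1)² - 29/2·(x - 1)³.
With (x - 1) = 1/4: S(5/4) = -477/128.

-3.7266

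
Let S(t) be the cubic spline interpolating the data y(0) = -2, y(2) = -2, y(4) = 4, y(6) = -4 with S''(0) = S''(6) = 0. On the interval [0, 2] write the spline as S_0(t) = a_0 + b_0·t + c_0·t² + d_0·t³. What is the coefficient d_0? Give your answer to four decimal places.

0.3167

Let M_i = S''(x_i). Step sizes h_i = 2, 2, 2; slopes of the chords Δ_i = (y_(i+1) - y_i)/h_i = 0, 3, -4.
  2·M_0 + 8·M_1 + 2·M_2 = 6(Δ_1 - Δ_0) = 18
  2·M_1 + 8·M_2 + 2·M_3 = 6(Δ_2 - Δ_1) = -42
Natural end conditions: M_0 = M_3 = 0.
Hence M_0 = 0, M_1 = 19/5, M_2 = -31/5, M_3 = 0.
On [0, 2], with S_0(t) = a_0 + b_0·t + c_0·t² + d_0·t³: c_0 = M_0/2 = 0, d_0 = (M_1 - M_0)/(6h_0) = 19/60, b_0 = Δ_0 - h_0(2M_0 + M_1)/6 = -19/15.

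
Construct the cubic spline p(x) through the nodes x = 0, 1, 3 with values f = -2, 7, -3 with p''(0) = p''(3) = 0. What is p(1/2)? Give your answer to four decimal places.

Write m_i for p''(x_i). With h_i = 1, 2 and divided differences Δ_i = 9, -5, the continuity of p' gives the tridiagonal system
  1·m_0 + 6·m_1 + 2·m_2 = 6(Δ_1 - Δ_0) = -84
Natural end conditions: m_0 = m_2 = 0.
Solving the tridiagonal system: m_0 = 0, m_1 = -14, m_2 = 0.
On [0, 1], p(x) = -2 + 34/3·x + 0·x² - 7/3·x³.
With x = 1/2: p(1/2) = 27/8.

3.3750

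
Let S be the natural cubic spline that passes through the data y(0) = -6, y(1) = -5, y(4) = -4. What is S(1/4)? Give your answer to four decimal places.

Write M_i for S''(x_i). With h_i = 1, 3 and divided differences Δ_i = 1, 1/3, the continuity of S' gives the tridiagonal system
  1·M_0 + 8·M_1 + 3·M_2 = 6(Δ_1 - Δ_0) = -4
Natural end conditions: M_0 = M_2 = 0.
Solving the tridiagonal system: M_0 = 0, M_1 = -1/2, M_2 = 0.
On [0, 1], S(t) = -6 + 13/12·t + 0·t² - 1/12·t³.
With t = 1/4: S(1/4) = -1467/256.

-5.7305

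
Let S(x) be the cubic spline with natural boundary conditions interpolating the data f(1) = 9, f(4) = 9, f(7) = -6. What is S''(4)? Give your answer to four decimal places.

-2.5000

Let M_i = S''(x_i). Step sizes h_i = 3, 3; slopes of the chords Δ_i = (y_(i+1) - y_i)/h_i = 0, -5.
  3·M_0 + 12·M_1 + 3·M_2 = 6(Δ_1 - Δ_0) = -30
Natural end conditions: M_0 = M_2 = 0.
Forward elimination and back-substitution give M_0 = 0, M_1 = -5/2, M_2 = 0.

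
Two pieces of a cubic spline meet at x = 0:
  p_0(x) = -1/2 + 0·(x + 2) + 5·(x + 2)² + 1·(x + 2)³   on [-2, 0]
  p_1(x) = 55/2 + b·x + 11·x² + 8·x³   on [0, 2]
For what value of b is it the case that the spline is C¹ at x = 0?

32

p_0'(x) = 0 + 10·(x + 2) + 3·(x + 2)², so p_0'(0) = 32. On the right, p_1'(0) = b, so b = 32.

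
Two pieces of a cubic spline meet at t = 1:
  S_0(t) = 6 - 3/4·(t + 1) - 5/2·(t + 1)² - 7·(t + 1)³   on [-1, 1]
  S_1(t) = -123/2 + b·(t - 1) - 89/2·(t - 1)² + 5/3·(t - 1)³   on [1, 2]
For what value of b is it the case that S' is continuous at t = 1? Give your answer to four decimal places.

S_0'(t) = -3/4 - 5·(t + 1) - 21·(t + 1)², so S_0'(1) = -379/4. On the right, S_1'(1) = b, so b = -379/4.

-94.7500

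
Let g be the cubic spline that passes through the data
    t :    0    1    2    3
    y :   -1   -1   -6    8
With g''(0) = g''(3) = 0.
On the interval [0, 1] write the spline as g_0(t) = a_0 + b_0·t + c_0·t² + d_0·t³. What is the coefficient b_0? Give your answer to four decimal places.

Write σ_i for g''(x_i). With h_i = 1, 1, 1 and divided differences Δ_i = 0, -5, 14, the continuity of g' gives the tridiagonal system
  1·σ_0 + 4·σ_1 + 1·σ_2 = 6(Δ_1 - Δ_0) = -30
  1·σ_1 + 4·σ_2 + 1·σ_3 = 6(Δ_2 - Δ_1) = 114
Natural end conditions: σ_0 = σ_3 = 0.
Solving: σ_0 = 0, σ_1 = -78/5, σ_2 = 162/5, σ_3 = 0.
On [0, 1], with g_0(t) = a_0 + b_0·t + c_0·t² + d_0·t³: c_0 = σ_0/2 = 0, d_0 = (σ_1 - σ_0)/(6h_0) = -13/5, b_0 = Δ_0 - h_0(2σ_0 + σ_1)/6 = 13/5.

2.6000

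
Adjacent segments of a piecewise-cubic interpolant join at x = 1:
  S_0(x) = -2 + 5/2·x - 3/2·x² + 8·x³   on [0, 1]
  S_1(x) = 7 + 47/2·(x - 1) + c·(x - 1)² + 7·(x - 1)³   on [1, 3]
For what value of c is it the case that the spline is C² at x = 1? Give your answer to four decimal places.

S_0''(x) = -3 + 48·x, so S_0''(1) = 45. On the right, S_1''(1) = 2c, so c = 45/2.

22.5000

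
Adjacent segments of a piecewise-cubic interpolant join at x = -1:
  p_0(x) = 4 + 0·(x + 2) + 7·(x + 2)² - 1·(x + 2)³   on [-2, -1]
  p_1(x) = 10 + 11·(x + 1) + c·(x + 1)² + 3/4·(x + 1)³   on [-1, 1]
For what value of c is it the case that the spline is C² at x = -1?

p_0''(x) = 14 - 6·(x + 2), so p_0''(-1) = 8. On the right, p_1''(-1) = 2c, so c = 4.

4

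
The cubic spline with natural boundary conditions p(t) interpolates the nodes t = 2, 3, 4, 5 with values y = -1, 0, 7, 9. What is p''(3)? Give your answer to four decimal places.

11.6000

Let M_i = p''(x_i). Step sizes h_i = 1, 1, 1; slopes of the chords Δ_i = (y_(i+1) - y_i)/h_i = 1, 7, 2.
  1·M_0 + 4·M_1 + 1·M_2 = 6(Δ_1 - Δ_0) = 36
  1·M_1 + 4·M_2 + 1·M_3 = 6(Δ_2 - Δ_1) = -30
Natural end conditions: M_0 = M_3 = 0.
Solving: M_0 = 0, M_1 = 58/5, M_2 = -52/5, M_3 = 0.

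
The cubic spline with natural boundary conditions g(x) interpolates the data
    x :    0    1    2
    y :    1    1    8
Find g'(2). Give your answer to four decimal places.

8.7500

With m_i denoting the second derivative at x_i, h_i = 1, 1, and Δ_i = (y_(i+1) − y_i)/h_i = 0, 7:
  1·m_0 + 4·m_1 + 1·m_2 = 6(Δ_1 - Δ_0) = 42
Natural end conditions: m_0 = m_2 = 0.
Hence m_0 = 0, m_1 = 21/2, m_2 = 0.
On [1, 2], g'(x) = b_1 + 2c_1·(x - 1) + 3d_1·(x - 1)² with b_1 = Δ_1 - h_1(2m_1 + m_2)/6 = 7/2, c_1 = m_1/2 = 21/4, d_1 = (m_2 - m_1)/(6h_1) = -7/4. So g'(2) = 35/4.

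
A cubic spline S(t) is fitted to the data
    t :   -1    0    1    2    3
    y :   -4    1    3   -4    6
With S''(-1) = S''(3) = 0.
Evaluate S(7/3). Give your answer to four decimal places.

-2.5714

Put M_i = S'' at the i-th knot. Here h = (1, 1, 1, 1) and Δ = (5, 2, -7, 10), so the interior equations h_(i-1)·M_(i-1) + 2(h_(i-1)+h_i)·M_i + h_i·M_(i+1) = 6(Δ_i − Δ_(i-1)) read
  1·M_0 + 4·M_1 + 1·M_2 = 6(Δ_1 - Δ_0) = -18
  1·M_1 + 4·M_2 + 1·M_3 = 6(Δ_2 - Δ_1) = -54
  1·M_2 + 4·M_3 + 1·M_4 = 6(Δ_3 - Δ_2) = 102
Natural end conditions: M_0 = M_4 = 0.
Solving: M_0 = 0, M_1 = 6/7, M_2 = -150/7, M_3 = 216/7, M_4 = 0.
On [2, 3], S(t) = -4 - 2/7·(t - 2) + 108/7·(t - 2)² - 36/7·(t - 2)³.
With (t - 2) = 1/3: S(7/3) = -18/7.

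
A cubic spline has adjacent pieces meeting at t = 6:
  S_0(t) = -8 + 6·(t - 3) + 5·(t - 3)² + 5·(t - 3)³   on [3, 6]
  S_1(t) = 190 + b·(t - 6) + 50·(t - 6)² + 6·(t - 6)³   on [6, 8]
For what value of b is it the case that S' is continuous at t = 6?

S_0'(t) = 6 + 10·(t - 3) + 15·(t - 3)², so S_0'(6) = 171. On the right, S_1'(6) = b, so b = 171.

171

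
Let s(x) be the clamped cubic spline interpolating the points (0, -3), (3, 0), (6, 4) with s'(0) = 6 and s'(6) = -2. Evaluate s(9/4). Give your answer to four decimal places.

With σ_i denoting the second derivative at x_i, h_i = 3, 3, and Δ_i = (y_(i+1) − y_i)/h_i = 1, 4/3:
  3·σ_0 + 12·σ_1 + 3·σ_2 = 6(Δ_1 - Δ_0) = 2
Clamped end conditions give two more equations: 2h_0·σ_0 + h_0·σ_1 = 6(Δ_0 - s'(0)) = -30 and h_1·σ_1 + 2h_1·σ_2 = 6(s'(6) - Δ_1) = -20.
Hence σ_0 = -13/2, σ_1 = 3, σ_2 = -29/6.
On [0, 3], s(x) = -3 + 6·x - 13/4·x² + 19/36·x³.
With x = 9/4: s(9/4) = 15/256.

0.0586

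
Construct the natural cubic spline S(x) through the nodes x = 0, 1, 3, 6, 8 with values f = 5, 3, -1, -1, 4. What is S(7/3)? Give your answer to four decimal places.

0.1723

Write M_i for S''(x_i). With h_i = 1, 2, 3, 2 and divided differences Δ_i = -2, -2, 0, 5/2, the continuity of S' gives the tridiagonal system
  1·M_0 + 6·M_1 + 2·M_2 = 6(Δ_1 - Δ_0) = 0
  2·M_1 + 10·M_2 + 3·M_3 = 6(Δ_2 - Δ_1) = 12
  3·M_2 + 10·M_3 + 2·M_4 = 6(Δ_3 - Δ_2) = 15
Natural end conditions: M_0 = M_4 = 0.
Hence M_0 = 0, M_1 = -75/253, M_2 = 225/253, M_3 = 312/253, M_4 = 0.
On [1, 3], S(x) = 3 - 531/253·(x - 1) - 75/506·(x - 1)² + 25/253·(x - 1)³.
With (x - 1) = 4/3: S(7/3) = 107/621.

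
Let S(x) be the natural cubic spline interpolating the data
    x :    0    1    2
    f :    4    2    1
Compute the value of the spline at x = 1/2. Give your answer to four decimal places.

2.9063

Let σ_i = S''(x_i). Step sizes h_i = 1, 1; slopes of the chords Δ_i = (y_(i+1) - y_i)/h_i = -2, -1.
  1·σ_0 + 4·σ_1 + 1·σ_2 = 6(Δ_1 - Δ_0) = 6
Natural end conditions: σ_0 = σ_2 = 0.
Hence σ_0 = 0, σ_1 = 3/2, σ_2 = 0.
On [0, 1], S(x) = 4 - 9/4·x + 0·x² + 1/4·x³.
With x = 1/2: S(1/2) = 93/32.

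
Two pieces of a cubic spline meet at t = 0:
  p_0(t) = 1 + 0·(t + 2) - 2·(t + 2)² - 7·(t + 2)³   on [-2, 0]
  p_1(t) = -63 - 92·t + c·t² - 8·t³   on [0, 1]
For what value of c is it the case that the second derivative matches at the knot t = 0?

-44

p_0''(t) = -4 - 42·(t + 2), so p_0''(0) = -88. On the right, p_1''(0) = 2c, so c = -44.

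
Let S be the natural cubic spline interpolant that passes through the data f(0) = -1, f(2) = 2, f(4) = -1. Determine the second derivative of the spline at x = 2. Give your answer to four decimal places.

-2.2500

Write M_i for S''(x_i). With h_i = 2, 2 and divided differences Δ_i = 3/2, -3/2, the continuity of S' gives the tridiagonal system
  2·M_0 + 8·M_1 + 2·M_2 = 6(Δ_1 - Δ_0) = -18
Natural end conditions: M_0 = M_2 = 0.
Forward elimination and back-substitution give M_0 = 0, M_1 = -9/4, M_2 = 0.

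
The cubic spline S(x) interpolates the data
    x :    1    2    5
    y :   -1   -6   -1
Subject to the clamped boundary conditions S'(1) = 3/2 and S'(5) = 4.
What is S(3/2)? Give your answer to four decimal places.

Let M_i = S''(x_i). Step sizes h_i = 1, 3; slopes of the chords Δ_i = (y_(i+1) - y_i)/h_i = -5, 5/3.
  1·M_0 + 8·M_1 + 3·M_2 = 6(Δ_1 - Δ_0) = 40
Clamped end conditions give two more equations: 2h_0·M_0 + h_0·M_1 = 6(Δ_0 - S'(1)) = -39 and h_1·M_1 + 2h_1·M_2 = 6(S'(5) - Δ_1) = 14.
Hence M_0 = -191/8, M_1 = 35/4, M_2 = -49/24.
On [1, 2], S(x) = -1 + 3/2·(x - 1) - 191/16·(x - 1)² + 87/16·(x - 1)³.
With (x - 1) = 1/2: S(3/2) = -327/128.

-2.5547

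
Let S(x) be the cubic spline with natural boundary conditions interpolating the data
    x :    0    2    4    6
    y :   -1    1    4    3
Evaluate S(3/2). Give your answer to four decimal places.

0.3250

With σ_i denoting the second derivative at x_i, h_i = 2, 2, 2, and Δ_i = (y_(i+1) − y_i)/h_i = 1, 3/2, -1/2:
  2·σ_0 + 8·σ_1 + 2·σ_2 = 6(Δ_1 - Δ_0) = 3
  2·σ_1 + 8·σ_2 + 2·σ_3 = 6(Δ_2 - Δ_1) = -12
Natural end conditions: σ_0 = σ_3 = 0.
Solving the tridiagonal system: σ_0 = 0, σ_1 = 4/5, σ_2 = -17/10, σ_3 = 0.
On [0, 2], S(x) = -1 + 11/15·x + 0·x² + 1/15·x³.
With x = 3/2: S(3/2) = 13/40.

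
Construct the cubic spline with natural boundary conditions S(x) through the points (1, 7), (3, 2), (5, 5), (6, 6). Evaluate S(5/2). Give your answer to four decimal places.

2.5043

Let m_i = S''(x_i). Step sizes h_i = 2, 2, 1; slopes of the chords Δ_i = (y_(i+1) - y_i)/h_i = -5/2, 3/2, 1.
  2·m_0 + 8·m_1 + 2·m_2 = 6(Δ_1 - Δ_0) = 24
  2·m_1 + 6·m_2 + 1·m_3 = 6(Δ_2 - Δ_1) = -3
Natural end conditions: m_0 = m_3 = 0.
Solving the tridiagonal system: m_0 = 0, m_1 = 75/22, m_2 = -18/11, m_3 = 0.
On [1, 3], S(x) = 7 - 40/11·(x - 1) + 0·(x - 1)² + 25/88·(x - 1)³.
With (x - 1) = 3/2: S(5/2) = 1763/704.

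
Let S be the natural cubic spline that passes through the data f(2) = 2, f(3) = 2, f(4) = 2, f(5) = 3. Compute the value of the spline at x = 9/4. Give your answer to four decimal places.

2.0156

With σ_i denoting the second derivative at x_i, h_i = 1, 1, 1, and Δ_i = (y_(i+1) − y_i)/h_i = 0, 0, 1:
  1·σ_0 + 4·σ_1 + 1·σ_2 = 6(Δ_1 - Δ_0) = 0
  1·σ_1 + 4·σ_2 + 1·σ_3 = 6(Δ_2 - Δ_1) = 6
Natural end conditions: σ_0 = σ_3 = 0.
Forward elimination and back-substitution give σ_0 = 0, σ_1 = -2/5, σ_2 = 8/5, σ_3 = 0.
On [2, 3], S(x) = 2 + 1/15·(x - 2) + 0·(x - 2)² - 1/15·(x - 2)³.
With (x - 2) = 1/4: S(9/4) = 129/64.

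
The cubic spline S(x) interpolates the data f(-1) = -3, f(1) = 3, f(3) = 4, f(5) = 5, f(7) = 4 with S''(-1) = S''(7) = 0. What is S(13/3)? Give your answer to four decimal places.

4.7500

Put m_i = S'' at the i-th knot. Here h = (2, 2, 2, 2) and Δ = (3, 1/2, 1/2, -1/2), so the interior equations h_(i-1)·m_(i-1) + 2(h_(i-1)+h_i)·m_i + h_i·m_(i+1) = 6(Δ_i − Δ_(i-1)) read
  2·m_0 + 8·m_1 + 2·m_2 = 6(Δ_1 - Δ_0) = -15
  2·m_1 + 8·m_2 + 2·m_3 = 6(Δ_2 - Δ_1) = 0
  2·m_2 + 8·m_3 + 2·m_4 = 6(Δ_3 - Δ_2) = -6
Natural end conditions: m_0 = m_4 = 0.
Solving the tridiagonal system: m_0 = 0, m_1 = -33/16, m_2 = 3/4, m_3 = -15/16, m_4 = 0.
On [3, 5], S(x) = 4 + 5/16·(x - 3) + 3/8·(x - 3)² - 9/64·(x - 3)³.
With (x - 3) = 4/3: S(13/3) = 19/4.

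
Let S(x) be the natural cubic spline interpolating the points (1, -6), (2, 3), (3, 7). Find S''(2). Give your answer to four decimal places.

-7.5000

Write σ_i for S''(x_i). With h_i = 1, 1 and divided differences Δ_i = 9, 4, the continuity of S' gives the tridiagonal system
  1·σ_0 + 4·σ_1 + 1·σ_2 = 6(Δ_1 - Δ_0) = -30
Natural end conditions: σ_0 = σ_2 = 0.
Forward elimination and back-substitution give σ_0 = 0, σ_1 = -15/2, σ_2 = 0.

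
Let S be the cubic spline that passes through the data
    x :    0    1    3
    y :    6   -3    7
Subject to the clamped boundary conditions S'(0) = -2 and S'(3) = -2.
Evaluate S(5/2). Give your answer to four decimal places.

Write M_i for S''(x_i). With h_i = 1, 2 and divided differences Δ_i = -9, 5, the continuity of S' gives the tridiagonal system
  1·M_0 + 6·M_1 + 2·M_2 = 6(Δ_1 - Δ_0) = 84
Clamped end conditions give two more equations: 2h_0·M_0 + h_0·M_1 = 6(Δ_0 - S'(0)) = -42 and h_1·M_1 + 2h_1·M_2 = 6(S'(3) - Δ_1) = -42.
Forward elimination and back-substitution give M_0 = -35, M_1 = 28, M_2 = -49/2.
On [1, 3], S(x) = -3 - 11/2·(x - 1) + 14·(x - 1)² - 35/8·(x - 1)³.
With (x - 1) = 3/2: S(5/2) = 351/64.

5.4844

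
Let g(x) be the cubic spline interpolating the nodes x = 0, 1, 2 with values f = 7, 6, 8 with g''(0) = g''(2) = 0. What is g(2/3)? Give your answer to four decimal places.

With M_i denoting the second derivative at x_i, h_i = 1, 1, and Δ_i = (y_(i+1) − y_i)/h_i = -1, 2:
  1·M_0 + 4·M_1 + 1·M_2 = 6(Δ_1 - Δ_0) = 18
Natural end conditions: M_0 = M_2 = 0.
Solving: M_0 = 0, M_1 = 9/2, M_2 = 0.
On [0, 1], g(x) = 7 - 7/4·x + 0·x² + 3/4·x³.
With x = 2/3: g(2/3) = 109/18.

6.0556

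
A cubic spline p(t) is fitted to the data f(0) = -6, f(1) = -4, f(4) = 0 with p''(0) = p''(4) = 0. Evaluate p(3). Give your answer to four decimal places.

Let σ_i = p''(x_i). Step sizes h_i = 1, 3; slopes of the chords Δ_i = (y_(i+1) - y_i)/h_i = 2, 4/3.
  1·σ_0 + 8·σ_1 + 3·σ_2 = 6(Δ_1 - Δ_0) = -4
Natural end conditions: σ_0 = σ_2 = 0.
Solving: σ_0 = 0, σ_1 = -1/2, σ_2 = 0.
On [1, 4], p(t) = -4 + 11/6·(t - 1) - 1/4·(t - 1)² + 1/36·(t - 1)³.
With (t - 1) = 2: p(3) = -10/9.

-1.1111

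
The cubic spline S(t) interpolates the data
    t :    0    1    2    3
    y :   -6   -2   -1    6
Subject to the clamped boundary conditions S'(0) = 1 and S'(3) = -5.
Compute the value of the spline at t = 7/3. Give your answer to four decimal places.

Write σ_i for S''(x_i). With h_i = 1, 1, 1 and divided differences Δ_i = 4, 1, 7, the continuity of S' gives the tridiagonal system
  1·σ_0 + 4·σ_1 + 1·σ_2 = 6(Δ_1 - Δ_0) = -18
  1·σ_1 + 4·σ_2 + 1·σ_3 = 6(Δ_2 - Δ_1) = 36
Clamped end conditions give two more equations: 2h_0·σ_0 + h_0·σ_1 = 6(Δ_0 - S'(0)) = 18 and h_2·σ_2 + 2h_2·σ_3 = 6(S'(3) - Δ_2) = -72.
Solving: σ_0 = 82/5, σ_1 = -74/5, σ_2 = 124/5, σ_3 = -242/5.
On [2, 3], S(t) = -1 + 34/5·(t - 2) + 62/5·(t - 2)² - 61/5·(t - 2)³.
With (t - 2) = 1/3: S(7/3) = 296/135.

2.1926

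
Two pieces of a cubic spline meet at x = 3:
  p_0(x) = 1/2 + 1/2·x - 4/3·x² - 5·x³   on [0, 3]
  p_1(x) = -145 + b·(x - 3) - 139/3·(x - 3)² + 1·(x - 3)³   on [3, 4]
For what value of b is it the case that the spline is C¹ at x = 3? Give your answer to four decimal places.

-142.5000

p_0'(x) = 1/2 - 8/3·x - 15·x², so p_0'(3) = -285/2. On the right, p_1'(3) = b, so b = -285/2.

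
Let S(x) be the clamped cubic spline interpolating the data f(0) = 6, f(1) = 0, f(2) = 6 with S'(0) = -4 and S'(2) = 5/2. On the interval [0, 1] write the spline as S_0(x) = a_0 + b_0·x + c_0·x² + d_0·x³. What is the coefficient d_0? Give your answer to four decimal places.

8.3750

With σ_i denoting the second derivative at x_i, h_i = 1, 1, and Δ_i = (y_(i+1) − y_i)/h_i = -6, 6:
  1·σ_0 + 4·σ_1 + 1·σ_2 = 6(Δ_1 - Δ_0) = 72
Clamped end conditions give two more equations: 2h_0·σ_0 + h_0·σ_1 = 6(Δ_0 - S'(0)) = -12 and h_1·σ_1 + 2h_1·σ_2 = 6(S'(2) - Δ_1) = -21.
Forward elimination and back-substitution give σ_0 = -83/4, σ_1 = 59/2, σ_2 = -101/4.
On [0, 1], with S_0(x) = a_0 + b_0·x + c_0·x² + d_0·x³: c_0 = σ_0/2 = -83/8, d_0 = (σ_1 - σ_0)/(6h_0) = 67/8, b_0 = Δ_0 - h_0(2σ_0 + σ_1)/6 = -4.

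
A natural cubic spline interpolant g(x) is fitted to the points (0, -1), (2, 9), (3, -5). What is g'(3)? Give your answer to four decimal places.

Write M_i for g''(x_i). With h_i = 2, 1 and divided differences Δ_i = 5, -14, the continuity of g' gives the tridiagonal system
  2·M_0 + 6·M_1 + 1·M_2 = 6(Δ_1 - Δ_0) = -114
Natural end conditions: M_0 = M_2 = 0.
Hence M_0 = 0, M_1 = -19, M_2 = 0.
On [2, 3], g'(x) = b_1 + 2c_1·(x - 2) + 3d_1·(x - 2)² with b_1 = Δ_1 - h_1(2M_1 + M_2)/6 = -23/3, c_1 = M_1/2 = -19/2, d_1 = (M_2 - M_1)/(6h_1) = 19/6. So g'(3) = -103/6.

-17.1667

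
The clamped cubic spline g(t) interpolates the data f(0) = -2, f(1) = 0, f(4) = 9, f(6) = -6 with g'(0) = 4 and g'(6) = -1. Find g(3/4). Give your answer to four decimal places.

With M_i denoting the second derivative at x_i, h_i = 1, 3, 2, and Δ_i = (y_(i+1) − y_i)/h_i = 2, 3, -15/2:
  1·M_0 + 8·M_1 + 3·M_2 = 6(Δ_1 - Δ_0) = 6
  3·M_1 + 10·M_2 + 2·M_3 = 6(Δ_2 - Δ_1) = -63
Clamped end conditions give two more equations: 2h_0·M_0 + h_0·M_1 = 6(Δ_0 - g'(0)) = -12 and h_2·M_2 + 2h_2·M_3 = 6(g'(6) - Δ_2) = 39.
Forward elimination and back-substitution give M_0 = -235/26, M_1 = 79/13, M_2 = -291/26, M_3 = 399/26.
On [0, 1], g(t) = -2 + 4·t - 235/52·t² + 131/52·t³.
With t = 3/4: g(3/4) = -1595/3328.

-0.4793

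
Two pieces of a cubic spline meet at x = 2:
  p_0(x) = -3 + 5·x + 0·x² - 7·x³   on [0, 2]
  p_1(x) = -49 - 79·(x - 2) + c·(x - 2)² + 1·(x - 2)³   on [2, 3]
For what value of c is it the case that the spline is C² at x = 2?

-42

p_0''(x) = 0 - 42·x, so p_0''(2) = -84. On the right, p_1''(2) = 2c, so c = -42.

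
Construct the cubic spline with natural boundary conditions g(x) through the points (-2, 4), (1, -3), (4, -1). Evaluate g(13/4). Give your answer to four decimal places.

-2.0273

Write M_i for g''(x_i). With h_i = 3, 3 and divided differences Δ_i = -7/3, 2/3, the continuity of g' gives the tridiagonal system
  3·M_0 + 12·M_1 + 3·M_2 = 6(Δ_1 - Δ_0) = 18
Natural end conditions: M_0 = M_2 = 0.
Forward elimination and back-substitution give M_0 = 0, M_1 = 3/2, M_2 = 0.
On [1, 4], g(x) = -3 - 5/6·(x - 1) + 3/4·(x - 1)² - 1/12·(x - 1)³.
With (x - 1) = 9/4: g(13/4) = -519/256.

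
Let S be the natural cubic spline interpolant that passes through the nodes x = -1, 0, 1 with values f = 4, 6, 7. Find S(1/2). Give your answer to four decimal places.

6.5938

Write M_i for S''(x_i). With h_i = 1, 1 and divided differences Δ_i = 2, 1, the continuity of S' gives the tridiagonal system
  1·M_0 + 4·M_1 + 1·M_2 = 6(Δ_1 - Δ_0) = -6
Natural end conditions: M_0 = M_2 = 0.
Forward elimination and back-substitution give M_0 = 0, M_1 = -3/2, M_2 = 0.
On [0, 1], S(x) = 6 + 3/2·x - 3/4·x² + 1/4·x³.
With x = 1/2: S(1/2) = 211/32.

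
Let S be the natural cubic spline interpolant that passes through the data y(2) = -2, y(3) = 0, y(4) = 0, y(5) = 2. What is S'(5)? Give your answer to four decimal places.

Write M_i for S''(x_i). With h_i = 1, 1, 1 and divided differences Δ_i = 2, 0, 2, the continuity of S' gives the tridiagonal system
  1·M_0 + 4·M_1 + 1·M_2 = 6(Δ_1 - Δ_0) = -12
  1·M_1 + 4·M_2 + 1·M_3 = 6(Δ_2 - Δ_1) = 12
Natural end conditions: M_0 = M_3 = 0.
Forward elimination and back-substitution give M_0 = 0, M_1 = -4, M_2 = 4, M_3 = 0.
On [4, 5], S'(x) = b_2 + 2c_2·(x - 4) + 3d_2·(x - 4)² with b_2 = Δ_2 - h_2(2M_2 + M_3)/6 = 2/3, c_2 = M_2/2 = 2, d_2 = (M_3 - M_2)/(6h_2) = -2/3. So S'(5) = 8/3.

2.6667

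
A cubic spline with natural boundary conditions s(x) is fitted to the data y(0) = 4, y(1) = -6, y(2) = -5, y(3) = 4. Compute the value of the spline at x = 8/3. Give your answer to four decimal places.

Let M_i = s''(x_i). Step sizes h_i = 1, 1, 1; slopes of the chords Δ_i = (y_(i+1) - y_i)/h_i = -10, 1, 9.
  1·M_0 + 4·M_1 + 1·M_2 = 6(Δ_1 - Δ_0) = 66
  1·M_1 + 4·M_2 + 1·M_3 = 6(Δ_2 - Δ_1) = 48
Natural end conditions: M_0 = M_3 = 0.
Solving the tridiagonal system: M_0 = 0, M_1 = 72/5, M_2 = 42/5, M_3 = 0.
On [2, 3], s(x) = -5 + 31/5·(x - 2) + 21/5·(x - 2)² - 7/5·(x - 2)³.
With (x - 2) = 2/3: s(8/3) = 79/135.

0.5852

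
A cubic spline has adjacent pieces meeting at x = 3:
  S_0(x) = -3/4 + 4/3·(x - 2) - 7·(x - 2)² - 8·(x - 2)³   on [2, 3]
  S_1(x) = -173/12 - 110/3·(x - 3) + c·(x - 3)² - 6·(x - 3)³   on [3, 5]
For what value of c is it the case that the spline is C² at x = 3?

S_0''(x) = -14 - 48·(x - 2), so S_0''(3) = -62. On the right, S_1''(3) = 2c, so c = -31.

-31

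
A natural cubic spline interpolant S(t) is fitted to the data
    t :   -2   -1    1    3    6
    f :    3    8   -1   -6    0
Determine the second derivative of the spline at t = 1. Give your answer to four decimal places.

Write m_i for S''(x_i). With h_i = 1, 2, 2, 3 and divided differences Δ_i = 5, -9/2, -5/2, 2, the continuity of S' gives the tridiagonal system
  1·m_0 + 6·m_1 + 2·m_2 = 6(Δ_1 - Δ_0) = -57
  2·m_1 + 8·m_2 + 2·m_3 = 6(Δ_2 - Δ_1) = 12
  2·m_2 + 10·m_3 + 3·m_4 = 6(Δ_3 - Δ_2) = 27
Natural end conditions: m_0 = m_4 = 0.
Solving the tridiagonal system: m_0 = 0, m_1 = -279/26, m_2 = 48/13, m_3 = 51/26, m_4 = 0.

3.6923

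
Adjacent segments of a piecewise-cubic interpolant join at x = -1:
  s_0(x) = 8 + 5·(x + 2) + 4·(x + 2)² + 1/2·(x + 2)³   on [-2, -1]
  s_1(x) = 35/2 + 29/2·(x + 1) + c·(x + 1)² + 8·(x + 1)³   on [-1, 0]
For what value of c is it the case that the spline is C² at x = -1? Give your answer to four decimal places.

s_0''(x) = 8 + 3·(x + 2), so s_0''(-1) = 11. On the right, s_1''(-1) = 2c, so c = 11/2.

5.5000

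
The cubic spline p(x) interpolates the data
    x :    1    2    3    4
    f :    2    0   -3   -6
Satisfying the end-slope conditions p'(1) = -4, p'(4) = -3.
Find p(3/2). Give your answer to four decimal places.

0.7417

With M_i denoting the second derivative at x_i, h_i = 1, 1, 1, and Δ_i = (y_(i+1) − y_i)/h_i = -2, -3, -3:
  1·M_0 + 4·M_1 + 1·M_2 = 6(Δ_1 - Δ_0) = -6
  1·M_1 + 4·M_2 + 1·M_3 = 6(Δ_2 - Δ_1) = 0
Clamped end conditions give two more equations: 2h_0·M_0 + h_0·M_1 = 6(Δ_0 - p'(1)) = 12 and h_2·M_2 + 2h_2·M_3 = 6(p'(4) - Δ_2) = 0.
Solving: M_0 = 118/15, M_1 = -56/15, M_2 = 16/15, M_3 = -8/15.
On [1, 2], p(x) = 2 - 4·(x - 1) + 59/15·(x - 1)² - 29/15·(x - 1)³.
With (x - 1) = 1/2: p(3/2) = 89/120.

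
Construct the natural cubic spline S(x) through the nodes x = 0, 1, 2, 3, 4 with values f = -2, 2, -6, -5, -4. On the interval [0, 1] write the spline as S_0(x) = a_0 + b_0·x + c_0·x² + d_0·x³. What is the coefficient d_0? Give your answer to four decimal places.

Put m_i = S'' at the i-th knot. Here h = (1, 1, 1, 1) and Δ = (4, -8, 1, 1), so the interior equations h_(i-1)·m_(i-1) + 2(h_(i-1)+h_i)·m_i + h_i·m_(i+1) = 6(Δ_i − Δ_(i-1)) read
  1·m_0 + 4·m_1 + 1·m_2 = 6(Δ_1 - Δ_0) = -72
  1·m_1 + 4·m_2 + 1·m_3 = 6(Δ_2 - Δ_1) = 54
  1·m_2 + 4·m_3 + 1·m_4 = 6(Δ_3 - Δ_2) = 0
Natural end conditions: m_0 = m_4 = 0.
Solving: m_0 = 0, m_1 = -162/7, m_2 = 144/7, m_3 = -36/7, m_4 = 0.
On [0, 1], with S_0(x) = a_0 + b_0·x + c_0·x² + d_0·x³: c_0 = m_0/2 = 0, d_0 = (m_1 - m_0)/(6h_0) = -27/7, b_0 = Δ_0 - h_0(2m_0 + m_1)/6 = 55/7.

-3.8571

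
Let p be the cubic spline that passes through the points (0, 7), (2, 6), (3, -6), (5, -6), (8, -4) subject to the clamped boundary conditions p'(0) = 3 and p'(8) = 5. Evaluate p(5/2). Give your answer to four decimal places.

Put m_i = p'' at the i-th knot. Here h = (2, 1, 2, 3) and Δ = (-1/2, -12, 0, 2/3), so the interior equations h_(i-1)·m_(i-1) + 2(h_(i-1)+h_i)·m_i + h_i·m_(i+1) = 6(Δ_i − Δ_(i-1)) read
  2·m_0 + 6·m_1 + 1·m_2 = 6(Δ_1 - Δ_0) = -69
  1·m_1 + 6·m_2 + 2·m_3 = 6(Δ_2 - Δ_1) = 72
  2·m_2 + 10·m_3 + 3·m_4 = 6(Δ_3 - Δ_2) = 4
Clamped end conditions give two more equations: 2h_0·m_0 + h_0·m_1 = 6(Δ_0 - p'(0)) = -21 and h_3·m_3 + 2h_3·m_4 = 6(p'(8) - Δ_3) = 26.
Solving the tridiagonal system: m_0 = 1335/604, m_1 = -2253/151, m_2 = 4863/302, m_3 = -732/151, m_4 = 3061/453.
On [2, 3], p(x) = 6 - 5865/604·(x - 2) - 2253/302·(x - 2)² + 3123/604·(x - 2)³.
With (x - 2) = 1/2: p(5/2) = -357/4832.

-0.0739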